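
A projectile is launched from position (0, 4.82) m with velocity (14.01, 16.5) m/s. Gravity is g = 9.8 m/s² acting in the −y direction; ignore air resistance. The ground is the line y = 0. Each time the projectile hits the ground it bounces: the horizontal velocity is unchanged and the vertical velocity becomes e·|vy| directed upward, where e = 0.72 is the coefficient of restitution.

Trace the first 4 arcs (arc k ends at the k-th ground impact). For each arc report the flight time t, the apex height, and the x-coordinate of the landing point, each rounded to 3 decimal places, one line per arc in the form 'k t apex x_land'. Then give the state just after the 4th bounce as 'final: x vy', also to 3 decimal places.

Arc 1: start y=4.820, vy=16.500 → t=3.638, apex=18.710, x_land=50.965, impact vy=-19.150
  bounce: vy ← 0.72·19.150 = 13.788
Arc 2: start y=0.000, vy=13.788 → t=2.814, apex=9.699, x_land=90.387, impact vy=-13.788
  bounce: vy ← 0.72·13.788 = 9.927
Arc 3: start y=0.000, vy=9.927 → t=2.026, apex=5.028, x_land=118.771, impact vy=-9.927
  bounce: vy ← 0.72·9.927 = 7.148
Arc 4: start y=0.000, vy=7.148 → t=1.459, apex=2.607, x_land=139.208, impact vy=-7.148
  bounce: vy ← 0.72·7.148 = 5.146

1 3.638 18.710 50.965
2 2.814 9.699 90.387
3 2.026 5.028 118.771
4 1.459 2.607 139.208
final: 139.208 5.146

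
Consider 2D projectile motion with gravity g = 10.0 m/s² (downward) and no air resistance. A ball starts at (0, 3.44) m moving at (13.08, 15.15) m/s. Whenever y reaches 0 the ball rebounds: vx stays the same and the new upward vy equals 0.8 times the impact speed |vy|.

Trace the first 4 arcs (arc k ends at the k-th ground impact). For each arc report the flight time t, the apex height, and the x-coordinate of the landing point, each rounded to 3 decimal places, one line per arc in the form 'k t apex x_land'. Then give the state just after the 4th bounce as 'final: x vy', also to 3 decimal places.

1 3.242 14.916 42.408
2 2.764 9.546 78.555
3 2.211 6.110 107.472
4 1.769 3.910 130.606
final: 130.606 7.075

Arc 1: start y=3.440, vy=15.150 → t=3.242, apex=14.916, x_land=42.408, impact vy=-17.272
  bounce: vy ← 0.8·17.272 = 13.818
Arc 2: start y=0.000, vy=13.818 → t=2.764, apex=9.546, x_land=78.555, impact vy=-13.818
  bounce: vy ← 0.8·13.818 = 11.054
Arc 3: start y=0.000, vy=11.054 → t=2.211, apex=6.110, x_land=107.472, impact vy=-11.054
  bounce: vy ← 0.8·11.054 = 8.843
Arc 4: start y=0.000, vy=8.843 → t=1.769, apex=3.910, x_land=130.606, impact vy=-8.843
  bounce: vy ← 0.8·8.843 = 7.075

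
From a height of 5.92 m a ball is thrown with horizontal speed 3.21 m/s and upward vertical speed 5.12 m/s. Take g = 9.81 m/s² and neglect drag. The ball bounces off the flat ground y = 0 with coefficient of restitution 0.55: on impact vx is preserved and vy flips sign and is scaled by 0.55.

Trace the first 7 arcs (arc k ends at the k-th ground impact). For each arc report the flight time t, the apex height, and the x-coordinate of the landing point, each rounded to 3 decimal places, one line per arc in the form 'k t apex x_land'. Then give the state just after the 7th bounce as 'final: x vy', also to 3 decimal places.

Arc 1: start y=5.920, vy=5.120 → t=1.738, apex=7.256, x_land=5.580, impact vy=-11.932
  bounce: vy ← 0.55·11.932 = 6.562
Arc 2: start y=0.000, vy=6.562 → t=1.338, apex=2.195, x_land=9.874, impact vy=-6.562
  bounce: vy ← 0.55·6.562 = 3.609
Arc 3: start y=0.000, vy=3.609 → t=0.736, apex=0.664, x_land=12.236, impact vy=-3.609
  bounce: vy ← 0.55·3.609 = 1.985
Arc 4: start y=0.000, vy=1.985 → t=0.405, apex=0.201, x_land=13.535, impact vy=-1.985
  bounce: vy ← 0.55·1.985 = 1.092
Arc 5: start y=0.000, vy=1.092 → t=0.223, apex=0.061, x_land=14.250, impact vy=-1.092
  bounce: vy ← 0.55·1.092 = 0.601
Arc 6: start y=0.000, vy=0.601 → t=0.122, apex=0.018, x_land=14.643, impact vy=-0.601
  bounce: vy ← 0.55·0.601 = 0.330
Arc 7: start y=0.000, vy=0.330 → t=0.067, apex=0.006, x_land=14.859, impact vy=-0.330
  bounce: vy ← 0.55·0.330 = 0.182

1 1.738 7.256 5.580
2 1.338 2.195 9.874
3 0.736 0.664 12.236
4 0.405 0.201 13.535
5 0.223 0.061 14.250
6 0.122 0.018 14.643
7 0.067 0.006 14.859
final: 14.859 0.182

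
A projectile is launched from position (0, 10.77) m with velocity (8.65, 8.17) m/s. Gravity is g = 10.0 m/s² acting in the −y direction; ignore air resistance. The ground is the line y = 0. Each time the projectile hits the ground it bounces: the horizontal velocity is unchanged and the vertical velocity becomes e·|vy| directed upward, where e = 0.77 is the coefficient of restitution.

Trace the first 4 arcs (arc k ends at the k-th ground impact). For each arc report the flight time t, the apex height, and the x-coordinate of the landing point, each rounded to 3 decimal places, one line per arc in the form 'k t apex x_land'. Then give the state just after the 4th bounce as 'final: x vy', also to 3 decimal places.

Arc 1: start y=10.770, vy=8.170 → t=2.497, apex=14.107, x_land=21.597, impact vy=-16.797
  bounce: vy ← 0.77·16.797 = 12.934
Arc 2: start y=0.000, vy=12.934 → t=2.587, apex=8.364, x_land=43.972, impact vy=-12.934
  bounce: vy ← 0.77·12.934 = 9.959
Arc 3: start y=0.000, vy=9.959 → t=1.992, apex=4.959, x_land=61.202, impact vy=-9.959
  bounce: vy ← 0.77·9.959 = 7.669
Arc 4: start y=0.000, vy=7.669 → t=1.534, apex=2.940, x_land=74.468, impact vy=-7.669
  bounce: vy ← 0.77·7.669 = 5.905

1 2.497 14.107 21.597
2 2.587 8.364 43.972
3 1.992 4.959 61.202
4 1.534 2.940 74.468
final: 74.468 5.905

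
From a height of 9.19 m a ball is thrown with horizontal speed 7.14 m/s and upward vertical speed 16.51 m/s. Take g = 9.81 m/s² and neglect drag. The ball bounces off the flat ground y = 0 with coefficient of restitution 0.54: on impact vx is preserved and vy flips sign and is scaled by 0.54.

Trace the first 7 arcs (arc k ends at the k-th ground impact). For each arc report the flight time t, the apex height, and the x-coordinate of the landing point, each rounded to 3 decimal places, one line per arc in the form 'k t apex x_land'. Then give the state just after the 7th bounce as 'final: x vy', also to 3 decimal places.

1 3.852 23.083 27.505
2 2.343 6.731 44.234
3 1.265 1.963 53.267
4 0.683 0.572 58.145
5 0.369 0.167 60.779
6 0.199 0.049 62.201
7 0.108 0.014 62.969
final: 62.969 0.285

Arc 1: start y=9.190, vy=16.510 → t=3.852, apex=23.083, x_land=27.505, impact vy=-21.281
  bounce: vy ← 0.54·21.281 = 11.492
Arc 2: start y=0.000, vy=11.492 → t=2.343, apex=6.731, x_land=44.234, impact vy=-11.492
  bounce: vy ← 0.54·11.492 = 6.206
Arc 3: start y=0.000, vy=6.206 → t=1.265, apex=1.963, x_land=53.267, impact vy=-6.206
  bounce: vy ← 0.54·6.206 = 3.351
Arc 4: start y=0.000, vy=3.351 → t=0.683, apex=0.572, x_land=58.145, impact vy=-3.351
  bounce: vy ← 0.54·3.351 = 1.810
Arc 5: start y=0.000, vy=1.810 → t=0.369, apex=0.167, x_land=60.779, impact vy=-1.810
  bounce: vy ← 0.54·1.810 = 0.977
Arc 6: start y=0.000, vy=0.977 → t=0.199, apex=0.049, x_land=62.201, impact vy=-0.977
  bounce: vy ← 0.54·0.977 = 0.528
Arc 7: start y=0.000, vy=0.528 → t=0.108, apex=0.014, x_land=62.969, impact vy=-0.528
  bounce: vy ← 0.54·0.528 = 0.285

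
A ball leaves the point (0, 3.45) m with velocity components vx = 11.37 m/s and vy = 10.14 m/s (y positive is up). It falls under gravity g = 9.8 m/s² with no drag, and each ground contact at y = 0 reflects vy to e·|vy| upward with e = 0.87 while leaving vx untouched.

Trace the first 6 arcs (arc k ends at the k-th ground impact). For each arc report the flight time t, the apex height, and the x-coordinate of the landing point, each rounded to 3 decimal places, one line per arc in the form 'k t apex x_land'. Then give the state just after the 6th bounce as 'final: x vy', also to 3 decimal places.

1 2.367 8.696 26.911
2 2.318 6.582 53.267
3 2.017 4.982 76.196
4 1.754 3.771 96.144
5 1.526 2.854 113.499
6 1.328 2.160 128.598
final: 128.598 5.661

Arc 1: start y=3.450, vy=10.140 → t=2.367, apex=8.696, x_land=26.911, impact vy=-13.055
  bounce: vy ← 0.87·13.055 = 11.358
Arc 2: start y=0.000, vy=11.358 → t=2.318, apex=6.582, x_land=53.267, impact vy=-11.358
  bounce: vy ← 0.87·11.358 = 9.882
Arc 3: start y=0.000, vy=9.882 → t=2.017, apex=4.982, x_land=76.196, impact vy=-9.882
  bounce: vy ← 0.87·9.882 = 8.597
Arc 4: start y=0.000, vy=8.597 → t=1.754, apex=3.771, x_land=96.144, impact vy=-8.597
  bounce: vy ← 0.87·8.597 = 7.479
Arc 5: start y=0.000, vy=7.479 → t=1.526, apex=2.854, x_land=113.499, impact vy=-7.479
  bounce: vy ← 0.87·7.479 = 6.507
Arc 6: start y=0.000, vy=6.507 → t=1.328, apex=2.160, x_land=128.598, impact vy=-6.507
  bounce: vy ← 0.87·6.507 = 5.661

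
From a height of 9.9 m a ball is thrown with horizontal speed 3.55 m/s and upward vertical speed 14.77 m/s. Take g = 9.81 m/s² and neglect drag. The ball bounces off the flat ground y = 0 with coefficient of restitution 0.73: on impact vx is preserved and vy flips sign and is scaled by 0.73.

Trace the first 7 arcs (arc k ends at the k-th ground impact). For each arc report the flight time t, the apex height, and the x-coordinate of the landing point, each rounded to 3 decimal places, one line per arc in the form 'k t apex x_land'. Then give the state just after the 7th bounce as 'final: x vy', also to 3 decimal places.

Arc 1: start y=9.900, vy=14.770 → t=3.576, apex=21.019, x_land=12.694, impact vy=-20.307
  bounce: vy ← 0.73·20.307 = 14.824
Arc 2: start y=0.000, vy=14.824 → t=3.022, apex=11.201, x_land=23.423, impact vy=-14.824
  bounce: vy ← 0.73·14.824 = 10.822
Arc 3: start y=0.000, vy=10.822 → t=2.206, apex=5.969, x_land=31.255, impact vy=-10.822
  bounce: vy ← 0.73·10.822 = 7.900
Arc 4: start y=0.000, vy=7.900 → t=1.611, apex=3.181, x_land=36.973, impact vy=-7.900
  bounce: vy ← 0.73·7.900 = 5.767
Arc 5: start y=0.000, vy=5.767 → t=1.176, apex=1.695, x_land=41.147, impact vy=-5.767
  bounce: vy ← 0.73·5.767 = 4.210
Arc 6: start y=0.000, vy=4.210 → t=0.858, apex=0.903, x_land=44.193, impact vy=-4.210
  bounce: vy ← 0.73·4.210 = 3.073
Arc 7: start y=0.000, vy=3.073 → t=0.627, apex=0.481, x_land=46.418, impact vy=-3.073
  bounce: vy ← 0.73·3.073 = 2.243

1 3.576 21.019 12.694
2 3.022 11.201 23.423
3 2.206 5.969 31.255
4 1.611 3.181 36.973
5 1.176 1.695 41.147
6 0.858 0.903 44.193
7 0.627 0.481 46.418
final: 46.418 2.243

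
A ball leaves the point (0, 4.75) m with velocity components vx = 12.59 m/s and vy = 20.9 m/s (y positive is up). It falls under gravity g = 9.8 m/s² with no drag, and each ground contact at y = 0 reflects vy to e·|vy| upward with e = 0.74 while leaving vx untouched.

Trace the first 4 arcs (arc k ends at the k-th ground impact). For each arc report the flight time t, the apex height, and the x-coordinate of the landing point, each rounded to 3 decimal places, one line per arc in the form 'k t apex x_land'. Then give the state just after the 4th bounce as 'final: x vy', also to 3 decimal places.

Arc 1: start y=4.750, vy=20.900 → t=4.482, apex=27.036, x_land=56.423, impact vy=-23.020
  bounce: vy ← 0.74·23.020 = 17.035
Arc 2: start y=0.000, vy=17.035 → t=3.476, apex=14.805, x_land=100.192, impact vy=-17.035
  bounce: vy ← 0.74·17.035 = 12.606
Arc 3: start y=0.000, vy=12.606 → t=2.573, apex=8.107, x_land=132.581, impact vy=-12.606
  bounce: vy ← 0.74·12.606 = 9.328
Arc 4: start y=0.000, vy=9.328 → t=1.904, apex=4.440, x_land=156.548, impact vy=-9.328
  bounce: vy ← 0.74·9.328 = 6.903

1 4.482 27.036 56.423
2 3.476 14.805 100.192
3 2.573 8.107 132.581
4 1.904 4.440 156.548
final: 156.548 6.903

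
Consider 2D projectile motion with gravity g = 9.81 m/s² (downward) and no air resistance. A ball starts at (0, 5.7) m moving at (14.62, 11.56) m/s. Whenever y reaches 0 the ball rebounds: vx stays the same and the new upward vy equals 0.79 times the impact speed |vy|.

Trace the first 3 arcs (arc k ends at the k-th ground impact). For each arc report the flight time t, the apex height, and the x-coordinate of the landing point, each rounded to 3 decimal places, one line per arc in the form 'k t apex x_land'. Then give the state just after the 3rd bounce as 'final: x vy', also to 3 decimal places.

1 2.775 12.511 40.577
2 2.523 7.808 77.469
3 1.993 4.873 106.614
final: 106.614 7.725

Arc 1: start y=5.700, vy=11.560 → t=2.775, apex=12.511, x_land=40.577, impact vy=-15.667
  bounce: vy ← 0.79·15.667 = 12.377
Arc 2: start y=0.000, vy=12.377 → t=2.523, apex=7.808, x_land=77.469, impact vy=-12.377
  bounce: vy ← 0.79·12.377 = 9.778
Arc 3: start y=0.000, vy=9.778 → t=1.993, apex=4.873, x_land=106.614, impact vy=-9.778
  bounce: vy ← 0.79·9.778 = 7.725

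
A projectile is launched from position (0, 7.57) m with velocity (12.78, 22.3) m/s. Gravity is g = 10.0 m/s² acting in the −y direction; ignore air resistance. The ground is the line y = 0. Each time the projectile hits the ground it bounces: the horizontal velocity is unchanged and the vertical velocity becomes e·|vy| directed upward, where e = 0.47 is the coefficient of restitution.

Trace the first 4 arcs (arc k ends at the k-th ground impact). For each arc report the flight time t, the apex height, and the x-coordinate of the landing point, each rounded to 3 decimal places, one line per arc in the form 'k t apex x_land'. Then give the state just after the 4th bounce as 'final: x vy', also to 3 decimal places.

1 4.777 32.434 61.049
2 2.394 7.165 91.646
3 1.125 1.583 106.027
4 0.529 0.350 112.786
final: 112.786 1.243

Arc 1: start y=7.570, vy=22.300 → t=4.777, apex=32.434, x_land=61.049, impact vy=-25.469
  bounce: vy ← 0.47·25.469 = 11.971
Arc 2: start y=0.000, vy=11.971 → t=2.394, apex=7.165, x_land=91.646, impact vy=-11.971
  bounce: vy ← 0.47·11.971 = 5.626
Arc 3: start y=0.000, vy=5.626 → t=1.125, apex=1.583, x_land=106.027, impact vy=-5.626
  bounce: vy ← 0.47·5.626 = 2.644
Arc 4: start y=0.000, vy=2.644 → t=0.529, apex=0.350, x_land=112.786, impact vy=-2.644
  bounce: vy ← 0.47·2.644 = 1.243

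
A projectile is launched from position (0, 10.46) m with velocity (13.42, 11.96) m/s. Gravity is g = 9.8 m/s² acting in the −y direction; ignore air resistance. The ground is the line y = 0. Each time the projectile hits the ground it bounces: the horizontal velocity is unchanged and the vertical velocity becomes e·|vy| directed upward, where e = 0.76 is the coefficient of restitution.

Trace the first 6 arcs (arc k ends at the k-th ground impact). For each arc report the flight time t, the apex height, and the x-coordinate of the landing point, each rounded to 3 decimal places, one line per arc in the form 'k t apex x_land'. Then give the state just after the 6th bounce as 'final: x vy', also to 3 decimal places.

1 3.124 17.758 41.926
2 2.894 10.257 80.758
3 2.199 5.924 110.271
4 1.671 3.422 132.700
5 1.270 1.977 149.747
6 0.965 1.142 162.702
final: 162.702 3.595

Arc 1: start y=10.460, vy=11.960 → t=3.124, apex=17.758, x_land=41.926, impact vy=-18.656
  bounce: vy ← 0.76·18.656 = 14.179
Arc 2: start y=0.000, vy=14.179 → t=2.894, apex=10.257, x_land=80.758, impact vy=-14.179
  bounce: vy ← 0.76·14.179 = 10.776
Arc 3: start y=0.000, vy=10.776 → t=2.199, apex=5.924, x_land=110.271, impact vy=-10.776
  bounce: vy ← 0.76·10.776 = 8.190
Arc 4: start y=0.000, vy=8.190 → t=1.671, apex=3.422, x_land=132.700, impact vy=-8.190
  bounce: vy ← 0.76·8.190 = 6.224
Arc 5: start y=0.000, vy=6.224 → t=1.270, apex=1.977, x_land=149.747, impact vy=-6.224
  bounce: vy ← 0.76·6.224 = 4.730
Arc 6: start y=0.000, vy=4.730 → t=0.965, apex=1.142, x_land=162.702, impact vy=-4.730
  bounce: vy ← 0.76·4.730 = 3.595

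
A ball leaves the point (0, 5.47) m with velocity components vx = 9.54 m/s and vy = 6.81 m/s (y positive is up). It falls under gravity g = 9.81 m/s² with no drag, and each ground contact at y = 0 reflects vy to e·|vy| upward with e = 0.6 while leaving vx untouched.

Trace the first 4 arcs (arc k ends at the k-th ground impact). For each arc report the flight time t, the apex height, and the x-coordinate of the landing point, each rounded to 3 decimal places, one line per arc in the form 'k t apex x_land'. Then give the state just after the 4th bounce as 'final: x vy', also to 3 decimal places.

Arc 1: start y=5.470, vy=6.810 → t=1.958, apex=7.834, x_land=18.679, impact vy=-12.397
  bounce: vy ← 0.6·12.397 = 7.438
Arc 2: start y=0.000, vy=7.438 → t=1.517, apex=2.820, x_land=33.146, impact vy=-7.438
  bounce: vy ← 0.6·7.438 = 4.463
Arc 3: start y=0.000, vy=4.463 → t=0.910, apex=1.015, x_land=41.827, impact vy=-4.463
  bounce: vy ← 0.6·4.463 = 2.678
Arc 4: start y=0.000, vy=2.678 → t=0.546, apex=0.365, x_land=47.035, impact vy=-2.678
  bounce: vy ← 0.6·2.678 = 1.607

1 1.958 7.834 18.679
2 1.517 2.820 33.146
3 0.910 1.015 41.827
4 0.546 0.365 47.035
final: 47.035 1.607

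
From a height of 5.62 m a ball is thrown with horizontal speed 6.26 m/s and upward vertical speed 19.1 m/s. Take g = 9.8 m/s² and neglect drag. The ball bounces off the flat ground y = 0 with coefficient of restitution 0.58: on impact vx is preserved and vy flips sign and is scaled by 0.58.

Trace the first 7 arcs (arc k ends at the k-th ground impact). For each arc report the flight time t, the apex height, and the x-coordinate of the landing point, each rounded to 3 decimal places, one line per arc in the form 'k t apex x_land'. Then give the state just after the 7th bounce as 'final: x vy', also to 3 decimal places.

1 4.173 24.233 26.122
2 2.580 8.152 42.270
3 1.496 2.742 51.637
4 0.868 0.923 57.069
5 0.503 0.310 60.220
6 0.292 0.104 62.047
7 0.169 0.035 63.107
final: 63.107 0.481

Arc 1: start y=5.620, vy=19.100 → t=4.173, apex=24.233, x_land=26.122, impact vy=-21.794
  bounce: vy ← 0.58·21.794 = 12.640
Arc 2: start y=0.000, vy=12.640 → t=2.580, apex=8.152, x_land=42.270, impact vy=-12.640
  bounce: vy ← 0.58·12.640 = 7.331
Arc 3: start y=0.000, vy=7.331 → t=1.496, apex=2.742, x_land=51.637, impact vy=-7.331
  bounce: vy ← 0.58·7.331 = 4.252
Arc 4: start y=0.000, vy=4.252 → t=0.868, apex=0.923, x_land=57.069, impact vy=-4.252
  bounce: vy ← 0.58·4.252 = 2.466
Arc 5: start y=0.000, vy=2.466 → t=0.503, apex=0.310, x_land=60.220, impact vy=-2.466
  bounce: vy ← 0.58·2.466 = 1.430
Arc 6: start y=0.000, vy=1.430 → t=0.292, apex=0.104, x_land=62.047, impact vy=-1.430
  bounce: vy ← 0.58·1.430 = 0.830
Arc 7: start y=0.000, vy=0.830 → t=0.169, apex=0.035, x_land=63.107, impact vy=-0.830
  bounce: vy ← 0.58·0.830 = 0.481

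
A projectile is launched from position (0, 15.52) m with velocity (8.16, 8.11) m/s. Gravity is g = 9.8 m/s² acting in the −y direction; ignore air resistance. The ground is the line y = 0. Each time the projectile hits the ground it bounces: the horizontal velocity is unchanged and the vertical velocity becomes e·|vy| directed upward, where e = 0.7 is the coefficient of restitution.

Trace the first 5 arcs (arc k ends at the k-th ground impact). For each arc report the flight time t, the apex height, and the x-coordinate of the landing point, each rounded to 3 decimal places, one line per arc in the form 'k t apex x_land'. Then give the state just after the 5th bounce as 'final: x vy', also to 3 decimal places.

1 2.790 18.876 22.768
2 2.748 9.249 45.190
3 1.923 4.532 60.886
4 1.346 2.221 71.872
5 0.942 1.088 79.563
final: 79.563 3.233

Arc 1: start y=15.520, vy=8.110 → t=2.790, apex=18.876, x_land=22.768, impact vy=-19.234
  bounce: vy ← 0.7·19.234 = 13.464
Arc 2: start y=0.000, vy=13.464 → t=2.748, apex=9.249, x_land=45.190, impact vy=-13.464
  bounce: vy ← 0.7·13.464 = 9.425
Arc 3: start y=0.000, vy=9.425 → t=1.923, apex=4.532, x_land=60.886, impact vy=-9.425
  bounce: vy ← 0.7·9.425 = 6.597
Arc 4: start y=0.000, vy=6.597 → t=1.346, apex=2.221, x_land=71.872, impact vy=-6.597
  bounce: vy ← 0.7·6.597 = 4.618
Arc 5: start y=0.000, vy=4.618 → t=0.942, apex=1.088, x_land=79.563, impact vy=-4.618
  bounce: vy ← 0.7·4.618 = 3.233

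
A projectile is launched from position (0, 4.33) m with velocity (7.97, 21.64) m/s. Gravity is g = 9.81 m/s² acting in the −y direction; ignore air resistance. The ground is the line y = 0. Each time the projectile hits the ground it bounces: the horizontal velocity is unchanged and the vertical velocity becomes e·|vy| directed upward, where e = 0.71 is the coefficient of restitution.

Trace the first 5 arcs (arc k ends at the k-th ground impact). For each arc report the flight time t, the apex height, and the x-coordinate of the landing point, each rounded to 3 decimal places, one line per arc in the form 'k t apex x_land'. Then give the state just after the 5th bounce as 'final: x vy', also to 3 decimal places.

1 4.604 28.198 36.691
2 3.405 14.215 63.826
3 2.417 7.166 83.092
4 1.716 3.612 96.771
5 1.219 1.821 106.483
final: 106.483 4.244

Arc 1: start y=4.330, vy=21.640 → t=4.604, apex=28.198, x_land=36.691, impact vy=-23.521
  bounce: vy ← 0.71·23.521 = 16.700
Arc 2: start y=0.000, vy=16.700 → t=3.405, apex=14.215, x_land=63.826, impact vy=-16.700
  bounce: vy ← 0.71·16.700 = 11.857
Arc 3: start y=0.000, vy=11.857 → t=2.417, apex=7.166, x_land=83.092, impact vy=-11.857
  bounce: vy ← 0.71·11.857 = 8.418
Arc 4: start y=0.000, vy=8.418 → t=1.716, apex=3.612, x_land=96.771, impact vy=-8.418
  bounce: vy ← 0.71·8.418 = 5.977
Arc 5: start y=0.000, vy=5.977 → t=1.219, apex=1.821, x_land=106.483, impact vy=-5.977
  bounce: vy ← 0.71·5.977 = 4.244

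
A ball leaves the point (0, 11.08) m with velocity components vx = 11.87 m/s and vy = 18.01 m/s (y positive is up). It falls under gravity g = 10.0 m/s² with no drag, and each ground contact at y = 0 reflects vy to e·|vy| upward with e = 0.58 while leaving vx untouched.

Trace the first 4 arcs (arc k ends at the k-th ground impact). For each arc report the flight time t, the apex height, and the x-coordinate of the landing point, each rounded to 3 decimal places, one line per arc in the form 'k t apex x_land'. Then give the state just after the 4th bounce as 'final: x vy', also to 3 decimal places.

Arc 1: start y=11.080, vy=18.010 → t=4.138, apex=27.298, x_land=49.113, impact vy=-23.366
  bounce: vy ← 0.58·23.366 = 13.552
Arc 2: start y=0.000, vy=13.552 → t=2.710, apex=9.183, x_land=81.286, impact vy=-13.552
  bounce: vy ← 0.58·13.552 = 7.860
Arc 3: start y=0.000, vy=7.860 → t=1.572, apex=3.089, x_land=99.946, impact vy=-7.860
  bounce: vy ← 0.58·7.860 = 4.559
Arc 4: start y=0.000, vy=4.559 → t=0.912, apex=1.039, x_land=110.769, impact vy=-4.559
  bounce: vy ← 0.58·4.559 = 2.644

1 4.138 27.298 49.113
2 2.710 9.183 81.286
3 1.572 3.089 99.946
4 0.912 1.039 110.769
final: 110.769 2.644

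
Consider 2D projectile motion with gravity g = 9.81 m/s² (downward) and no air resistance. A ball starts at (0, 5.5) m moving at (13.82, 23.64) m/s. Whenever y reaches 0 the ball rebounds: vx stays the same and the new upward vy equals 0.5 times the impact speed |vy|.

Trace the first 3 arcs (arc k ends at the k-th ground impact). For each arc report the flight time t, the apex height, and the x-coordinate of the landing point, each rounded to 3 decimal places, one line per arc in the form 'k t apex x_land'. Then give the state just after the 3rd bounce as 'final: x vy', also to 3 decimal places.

1 5.042 33.984 69.680
2 2.632 8.496 106.057
3 1.316 2.124 124.245
final: 124.245 3.228

Arc 1: start y=5.500, vy=23.640 → t=5.042, apex=33.984, x_land=69.680, impact vy=-25.822
  bounce: vy ← 0.5·25.822 = 12.911
Arc 2: start y=0.000, vy=12.911 → t=2.632, apex=8.496, x_land=106.057, impact vy=-12.911
  bounce: vy ← 0.5·12.911 = 6.455
Arc 3: start y=0.000, vy=6.455 → t=1.316, apex=2.124, x_land=124.245, impact vy=-6.455
  bounce: vy ← 0.5·6.455 = 3.228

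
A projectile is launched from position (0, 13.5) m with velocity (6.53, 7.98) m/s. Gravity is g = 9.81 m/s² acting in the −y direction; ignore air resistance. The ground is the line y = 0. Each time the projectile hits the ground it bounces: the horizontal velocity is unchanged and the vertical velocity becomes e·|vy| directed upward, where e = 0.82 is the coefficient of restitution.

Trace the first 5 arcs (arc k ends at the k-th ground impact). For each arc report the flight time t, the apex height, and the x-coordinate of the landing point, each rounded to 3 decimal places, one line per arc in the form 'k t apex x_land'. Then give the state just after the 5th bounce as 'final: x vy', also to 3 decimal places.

Arc 1: start y=13.500, vy=7.980 → t=2.661, apex=16.746, x_land=17.377, impact vy=-18.126
  bounce: vy ← 0.82·18.126 = 14.863
Arc 2: start y=0.000, vy=14.863 → t=3.030, apex=11.260, x_land=37.165, impact vy=-14.863
  bounce: vy ← 0.82·14.863 = 12.188
Arc 3: start y=0.000, vy=12.188 → t=2.485, apex=7.571, x_land=53.390, impact vy=-12.188
  bounce: vy ← 0.82·12.188 = 9.994
Arc 4: start y=0.000, vy=9.994 → t=2.038, apex=5.091, x_land=66.696, impact vy=-9.994
  bounce: vy ← 0.82·9.994 = 8.195
Arc 5: start y=0.000, vy=8.195 → t=1.671, apex=3.423, x_land=77.606, impact vy=-8.195
  bounce: vy ← 0.82·8.195 = 6.720

1 2.661 16.746 17.377
2 3.030 11.260 37.165
3 2.485 7.571 53.390
4 2.038 5.091 66.696
5 1.671 3.423 77.606
final: 77.606 6.720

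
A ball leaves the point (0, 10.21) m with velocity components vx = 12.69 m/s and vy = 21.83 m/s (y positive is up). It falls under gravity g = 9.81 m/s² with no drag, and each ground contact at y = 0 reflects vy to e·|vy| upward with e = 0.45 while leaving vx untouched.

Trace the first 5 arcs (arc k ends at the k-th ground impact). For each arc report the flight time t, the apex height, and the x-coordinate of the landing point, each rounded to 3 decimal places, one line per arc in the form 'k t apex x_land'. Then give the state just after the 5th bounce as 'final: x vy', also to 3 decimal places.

1 4.877 34.499 61.893
2 2.387 6.986 92.183
3 1.074 1.415 105.813
4 0.483 0.286 111.946
5 0.218 0.058 114.706
final: 114.706 0.480

Arc 1: start y=10.210, vy=21.830 → t=4.877, apex=34.499, x_land=61.893, impact vy=-26.017
  bounce: vy ← 0.45·26.017 = 11.708
Arc 2: start y=0.000, vy=11.708 → t=2.387, apex=6.986, x_land=92.183, impact vy=-11.708
  bounce: vy ← 0.45·11.708 = 5.268
Arc 3: start y=0.000, vy=5.268 → t=1.074, apex=1.415, x_land=105.813, impact vy=-5.268
  bounce: vy ← 0.45·5.268 = 2.371
Arc 4: start y=0.000, vy=2.371 → t=0.483, apex=0.286, x_land=111.946, impact vy=-2.371
  bounce: vy ← 0.45·2.371 = 1.067
Arc 5: start y=0.000, vy=1.067 → t=0.218, apex=0.058, x_land=114.706, impact vy=-1.067
  bounce: vy ← 0.45·1.067 = 0.480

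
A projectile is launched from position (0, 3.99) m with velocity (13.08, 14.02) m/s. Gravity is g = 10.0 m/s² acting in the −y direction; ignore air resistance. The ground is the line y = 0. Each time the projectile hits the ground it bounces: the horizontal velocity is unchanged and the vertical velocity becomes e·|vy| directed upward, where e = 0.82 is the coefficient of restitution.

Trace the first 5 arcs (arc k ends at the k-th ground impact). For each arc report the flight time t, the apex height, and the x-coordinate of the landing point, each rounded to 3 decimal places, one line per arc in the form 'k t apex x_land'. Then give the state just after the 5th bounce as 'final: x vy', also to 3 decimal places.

1 3.064 13.818 40.082
2 2.726 9.291 75.743
3 2.236 6.247 104.985
4 1.833 4.201 128.963
5 1.503 2.825 148.625
final: 148.625 6.163

Arc 1: start y=3.990, vy=14.020 → t=3.064, apex=13.818, x_land=40.082, impact vy=-16.624
  bounce: vy ← 0.82·16.624 = 13.632
Arc 2: start y=0.000, vy=13.632 → t=2.726, apex=9.291, x_land=75.743, impact vy=-13.632
  bounce: vy ← 0.82·13.632 = 11.178
Arc 3: start y=0.000, vy=11.178 → t=2.236, apex=6.247, x_land=104.985, impact vy=-11.178
  bounce: vy ← 0.82·11.178 = 9.166
Arc 4: start y=0.000, vy=9.166 → t=1.833, apex=4.201, x_land=128.963, impact vy=-9.166
  bounce: vy ← 0.82·9.166 = 7.516
Arc 5: start y=0.000, vy=7.516 → t=1.503, apex=2.825, x_land=148.625, impact vy=-7.516
  bounce: vy ← 0.82·7.516 = 6.163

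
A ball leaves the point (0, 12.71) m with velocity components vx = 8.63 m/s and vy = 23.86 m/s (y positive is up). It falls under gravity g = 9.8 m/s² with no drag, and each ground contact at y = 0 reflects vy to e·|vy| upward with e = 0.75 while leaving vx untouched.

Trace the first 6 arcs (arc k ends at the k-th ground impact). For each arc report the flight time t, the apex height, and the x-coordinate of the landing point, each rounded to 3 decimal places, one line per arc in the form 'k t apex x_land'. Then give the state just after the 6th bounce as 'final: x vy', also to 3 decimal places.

Arc 1: start y=12.710, vy=23.860 → t=5.354, apex=41.756, x_land=46.204, impact vy=-28.608
  bounce: vy ← 0.75·28.608 = 21.456
Arc 2: start y=0.000, vy=21.456 → t=4.379, apex=23.488, x_land=83.993, impact vy=-21.456
  bounce: vy ← 0.75·21.456 = 16.092
Arc 3: start y=0.000, vy=16.092 → t=3.284, apex=13.212, x_land=112.334, impact vy=-16.092
  bounce: vy ← 0.75·16.092 = 12.069
Arc 4: start y=0.000, vy=12.069 → t=2.463, apex=7.432, x_land=133.590, impact vy=-12.069
  bounce: vy ← 0.75·12.069 = 9.052
Arc 5: start y=0.000, vy=9.052 → t=1.847, apex=4.180, x_land=149.533, impact vy=-9.052
  bounce: vy ← 0.75·9.052 = 6.789
Arc 6: start y=0.000, vy=6.789 → t=1.385, apex=2.351, x_land=161.489, impact vy=-6.789
  bounce: vy ← 0.75·6.789 = 5.092

1 5.354 41.756 46.204
2 4.379 23.488 83.993
3 3.284 13.212 112.334
4 2.463 7.432 133.590
5 1.847 4.180 149.533
6 1.385 2.351 161.489
final: 161.489 5.092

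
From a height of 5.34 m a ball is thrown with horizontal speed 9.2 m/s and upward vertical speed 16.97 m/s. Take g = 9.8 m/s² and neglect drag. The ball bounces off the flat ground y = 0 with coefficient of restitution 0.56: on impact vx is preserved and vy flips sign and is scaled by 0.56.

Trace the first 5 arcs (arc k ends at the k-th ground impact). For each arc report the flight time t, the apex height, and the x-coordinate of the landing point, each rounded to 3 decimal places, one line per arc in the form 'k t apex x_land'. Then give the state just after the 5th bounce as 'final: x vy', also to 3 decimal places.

Arc 1: start y=5.340, vy=16.970 → t=3.754, apex=20.033, x_land=34.533, impact vy=-19.815
  bounce: vy ← 0.56·19.815 = 11.097
Arc 2: start y=0.000, vy=11.097 → t=2.265, apex=6.282, x_land=55.367, impact vy=-11.097
  bounce: vy ← 0.56·11.097 = 6.214
Arc 3: start y=0.000, vy=6.214 → t=1.268, apex=1.970, x_land=67.035, impact vy=-6.214
  bounce: vy ← 0.56·6.214 = 3.480
Arc 4: start y=0.000, vy=3.480 → t=0.710, apex=0.618, x_land=73.568, impact vy=-3.480
  bounce: vy ← 0.56·3.480 = 1.949
Arc 5: start y=0.000, vy=1.949 → t=0.398, apex=0.194, x_land=77.227, impact vy=-1.949
  bounce: vy ← 0.56·1.949 = 1.091

1 3.754 20.033 34.533
2 2.265 6.282 55.367
3 1.268 1.970 67.035
4 0.710 0.618 73.568
5 0.398 0.194 77.227
final: 77.227 1.091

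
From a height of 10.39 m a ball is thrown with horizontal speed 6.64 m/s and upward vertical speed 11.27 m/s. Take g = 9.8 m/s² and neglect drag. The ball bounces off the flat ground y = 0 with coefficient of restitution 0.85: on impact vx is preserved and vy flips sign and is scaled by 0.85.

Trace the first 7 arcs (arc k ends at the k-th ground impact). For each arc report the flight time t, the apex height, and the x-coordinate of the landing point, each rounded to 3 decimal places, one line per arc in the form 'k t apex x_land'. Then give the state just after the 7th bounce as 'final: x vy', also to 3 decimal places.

Arc 1: start y=10.390, vy=11.270 → t=3.006, apex=16.870, x_land=19.957, impact vy=-18.184
  bounce: vy ← 0.85·18.184 = 15.456
Arc 2: start y=0.000, vy=15.456 → t=3.154, apex=12.189, x_land=40.902, impact vy=-15.456
  bounce: vy ← 0.85·15.456 = 13.138
Arc 3: start y=0.000, vy=13.138 → t=2.681, apex=8.806, x_land=58.705, impact vy=-13.138
  bounce: vy ← 0.85·13.138 = 11.167
Arc 4: start y=0.000, vy=11.167 → t=2.279, apex=6.363, x_land=73.838, impact vy=-11.167
  bounce: vy ← 0.85·11.167 = 9.492
Arc 5: start y=0.000, vy=9.492 → t=1.937, apex=4.597, x_land=86.700, impact vy=-9.492
  bounce: vy ← 0.85·9.492 = 8.068
Arc 6: start y=0.000, vy=8.068 → t=1.647, apex=3.321, x_land=97.634, impact vy=-8.068
  bounce: vy ← 0.85·8.068 = 6.858
Arc 7: start y=0.000, vy=6.858 → t=1.400, apex=2.400, x_land=106.927, impact vy=-6.858
  bounce: vy ← 0.85·6.858 = 5.829

1 3.006 16.870 19.957
2 3.154 12.189 40.902
3 2.681 8.806 58.705
4 2.279 6.363 73.838
5 1.937 4.597 86.700
6 1.647 3.321 97.634
7 1.400 2.400 106.927
final: 106.927 5.829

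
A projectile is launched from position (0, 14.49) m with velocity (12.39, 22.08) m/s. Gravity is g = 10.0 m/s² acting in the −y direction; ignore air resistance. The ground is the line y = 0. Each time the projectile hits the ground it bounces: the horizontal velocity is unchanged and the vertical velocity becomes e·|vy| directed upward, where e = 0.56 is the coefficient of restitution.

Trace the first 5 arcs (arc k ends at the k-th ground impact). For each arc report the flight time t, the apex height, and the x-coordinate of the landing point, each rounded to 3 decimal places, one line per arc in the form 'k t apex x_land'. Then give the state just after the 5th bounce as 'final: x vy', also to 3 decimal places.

1 4.996 38.866 61.901
2 3.123 12.188 100.590
3 1.749 3.822 122.256
4 0.979 1.199 134.389
5 0.548 0.376 141.184
final: 141.184 1.535

Arc 1: start y=14.490, vy=22.080 → t=4.996, apex=38.866, x_land=61.901, impact vy=-27.881
  bounce: vy ← 0.56·27.881 = 15.613
Arc 2: start y=0.000, vy=15.613 → t=3.123, apex=12.188, x_land=100.590, impact vy=-15.613
  bounce: vy ← 0.56·15.613 = 8.743
Arc 3: start y=0.000, vy=8.743 → t=1.749, apex=3.822, x_land=122.256, impact vy=-8.743
  bounce: vy ← 0.56·8.743 = 4.896
Arc 4: start y=0.000, vy=4.896 → t=0.979, apex=1.199, x_land=134.389, impact vy=-4.896
  bounce: vy ← 0.56·4.896 = 2.742
Arc 5: start y=0.000, vy=2.742 → t=0.548, apex=0.376, x_land=141.184, impact vy=-2.742
  bounce: vy ← 0.56·2.742 = 1.535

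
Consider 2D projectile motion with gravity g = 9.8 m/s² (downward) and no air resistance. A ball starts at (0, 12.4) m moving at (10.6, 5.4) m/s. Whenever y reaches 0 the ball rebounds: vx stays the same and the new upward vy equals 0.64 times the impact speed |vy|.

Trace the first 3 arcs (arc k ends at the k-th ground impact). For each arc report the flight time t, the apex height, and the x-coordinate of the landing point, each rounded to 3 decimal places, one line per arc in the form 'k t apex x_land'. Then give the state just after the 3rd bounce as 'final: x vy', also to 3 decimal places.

1 2.235 13.888 23.686
2 2.155 5.688 46.528
3 1.379 2.330 61.147
final: 61.147 4.325

Arc 1: start y=12.400, vy=5.400 → t=2.235, apex=13.888, x_land=23.686, impact vy=-16.498
  bounce: vy ← 0.64·16.498 = 10.559
Arc 2: start y=0.000, vy=10.559 → t=2.155, apex=5.688, x_land=46.528, impact vy=-10.559
  bounce: vy ← 0.64·10.559 = 6.758
Arc 3: start y=0.000, vy=6.758 → t=1.379, apex=2.330, x_land=61.147, impact vy=-6.758
  bounce: vy ← 0.64·6.758 = 4.325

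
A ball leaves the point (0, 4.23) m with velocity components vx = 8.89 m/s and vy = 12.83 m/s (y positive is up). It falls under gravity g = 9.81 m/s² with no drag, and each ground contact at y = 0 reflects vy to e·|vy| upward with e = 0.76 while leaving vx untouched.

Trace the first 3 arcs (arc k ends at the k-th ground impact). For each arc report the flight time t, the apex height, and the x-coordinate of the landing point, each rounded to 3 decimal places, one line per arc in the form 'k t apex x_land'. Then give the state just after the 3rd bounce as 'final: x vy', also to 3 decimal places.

1 2.912 12.620 25.886
2 2.438 7.289 47.561
3 1.853 4.210 64.034
final: 64.034 6.907

Arc 1: start y=4.230, vy=12.830 → t=2.912, apex=12.620, x_land=25.886, impact vy=-15.735
  bounce: vy ← 0.76·15.735 = 11.959
Arc 2: start y=0.000, vy=11.959 → t=2.438, apex=7.289, x_land=47.561, impact vy=-11.959
  bounce: vy ← 0.76·11.959 = 9.089
Arc 3: start y=0.000, vy=9.089 → t=1.853, apex=4.210, x_land=64.034, impact vy=-9.089
  bounce: vy ← 0.76·9.089 = 6.907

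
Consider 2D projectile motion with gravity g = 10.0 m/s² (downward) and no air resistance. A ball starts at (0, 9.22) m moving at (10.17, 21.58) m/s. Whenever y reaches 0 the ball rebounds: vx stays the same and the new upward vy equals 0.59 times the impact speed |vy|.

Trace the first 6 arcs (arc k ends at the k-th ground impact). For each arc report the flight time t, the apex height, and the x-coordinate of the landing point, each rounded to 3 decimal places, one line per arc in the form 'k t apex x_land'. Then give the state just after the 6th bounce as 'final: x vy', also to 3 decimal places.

Arc 1: start y=9.220, vy=21.580 → t=4.708, apex=32.505, x_land=47.877, impact vy=-25.497
  bounce: vy ← 0.59·25.497 = 15.043
Arc 2: start y=0.000, vy=15.043 → t=3.009, apex=11.315, x_land=78.475, impact vy=-15.043
  bounce: vy ← 0.59·15.043 = 8.876
Arc 3: start y=0.000, vy=8.876 → t=1.775, apex=3.939, x_land=96.528, impact vy=-8.876
  bounce: vy ← 0.59·8.876 = 5.237
Arc 4: start y=0.000, vy=5.237 → t=1.047, apex=1.371, x_land=107.179, impact vy=-5.237
  bounce: vy ← 0.59·5.237 = 3.090
Arc 5: start y=0.000, vy=3.090 → t=0.618, apex=0.477, x_land=113.463, impact vy=-3.090
  bounce: vy ← 0.59·3.090 = 1.823
Arc 6: start y=0.000, vy=1.823 → t=0.365, apex=0.166, x_land=117.171, impact vy=-1.823
  bounce: vy ← 0.59·1.823 = 1.075

1 4.708 32.505 47.877
2 3.009 11.315 78.475
3 1.775 3.939 96.528
4 1.047 1.371 107.179
5 0.618 0.477 113.463
6 0.365 0.166 117.171
final: 117.171 1.075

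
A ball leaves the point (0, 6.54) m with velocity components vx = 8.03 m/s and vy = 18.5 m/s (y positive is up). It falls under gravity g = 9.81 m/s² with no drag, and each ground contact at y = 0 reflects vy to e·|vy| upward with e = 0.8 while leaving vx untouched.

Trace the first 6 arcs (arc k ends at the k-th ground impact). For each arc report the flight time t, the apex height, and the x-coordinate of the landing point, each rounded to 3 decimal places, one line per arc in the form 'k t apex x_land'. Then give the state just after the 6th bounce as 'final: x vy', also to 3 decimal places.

Arc 1: start y=6.540, vy=18.500 → t=4.097, apex=23.984, x_land=32.900, impact vy=-21.693
  bounce: vy ← 0.8·21.693 = 17.354
Arc 2: start y=0.000, vy=17.354 → t=3.538, apex=15.350, x_land=61.310, impact vy=-17.354
  bounce: vy ← 0.8·17.354 = 13.883
Arc 3: start y=0.000, vy=13.883 → t=2.830, apex=9.824, x_land=84.038, impact vy=-13.883
  bounce: vy ← 0.8·13.883 = 11.107
Arc 4: start y=0.000, vy=11.107 → t=2.264, apex=6.287, x_land=102.221, impact vy=-11.107
  bounce: vy ← 0.8·11.107 = 8.885
Arc 5: start y=0.000, vy=8.885 → t=1.811, apex=4.024, x_land=116.767, impact vy=-8.885
  bounce: vy ← 0.8·8.885 = 7.108
Arc 6: start y=0.000, vy=7.108 → t=1.449, apex=2.575, x_land=128.404, impact vy=-7.108
  bounce: vy ← 0.8·7.108 = 5.687

1 4.097 23.984 32.900
2 3.538 15.350 61.310
3 2.830 9.824 84.038
4 2.264 6.287 102.221
5 1.811 4.024 116.767
6 1.449 2.575 128.404
final: 128.404 5.687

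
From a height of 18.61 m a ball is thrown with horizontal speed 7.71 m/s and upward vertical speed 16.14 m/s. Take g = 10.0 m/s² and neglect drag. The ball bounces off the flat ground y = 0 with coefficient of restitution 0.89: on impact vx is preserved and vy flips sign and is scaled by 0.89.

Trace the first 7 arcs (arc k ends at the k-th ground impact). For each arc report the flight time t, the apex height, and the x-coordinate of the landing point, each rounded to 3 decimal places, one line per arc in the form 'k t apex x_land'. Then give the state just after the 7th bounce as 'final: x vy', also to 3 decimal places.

Arc 1: start y=18.610, vy=16.140 → t=4.129, apex=31.635, x_land=31.837, impact vy=-25.154
  bounce: vy ← 0.89·25.154 = 22.387
Arc 2: start y=0.000, vy=22.387 → t=4.477, apex=25.058, x_land=66.357, impact vy=-22.387
  bounce: vy ← 0.89·22.387 = 19.924
Arc 3: start y=0.000, vy=19.924 → t=3.985, apex=19.848, x_land=97.080, impact vy=-19.924
  bounce: vy ← 0.89·19.924 = 17.732
Arc 4: start y=0.000, vy=17.732 → t=3.546, apex=15.722, x_land=124.424, impact vy=-17.732
  bounce: vy ← 0.89·17.732 = 15.782
Arc 5: start y=0.000, vy=15.782 → t=3.156, apex=12.453, x_land=148.760, impact vy=-15.782
  bounce: vy ← 0.89·15.782 = 14.046
Arc 6: start y=0.000, vy=14.046 → t=2.809, apex=9.864, x_land=170.418, impact vy=-14.046
  bounce: vy ← 0.89·14.046 = 12.501
Arc 7: start y=0.000, vy=12.501 → t=2.500, apex=7.814, x_land=189.695, impact vy=-12.501
  bounce: vy ← 0.89·12.501 = 11.126

1 4.129 31.635 31.837
2 4.477 25.058 66.357
3 3.985 19.848 97.080
4 3.546 15.722 124.424
5 3.156 12.453 148.760
6 2.809 9.864 170.418
7 2.500 7.814 189.695
final: 189.695 11.126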